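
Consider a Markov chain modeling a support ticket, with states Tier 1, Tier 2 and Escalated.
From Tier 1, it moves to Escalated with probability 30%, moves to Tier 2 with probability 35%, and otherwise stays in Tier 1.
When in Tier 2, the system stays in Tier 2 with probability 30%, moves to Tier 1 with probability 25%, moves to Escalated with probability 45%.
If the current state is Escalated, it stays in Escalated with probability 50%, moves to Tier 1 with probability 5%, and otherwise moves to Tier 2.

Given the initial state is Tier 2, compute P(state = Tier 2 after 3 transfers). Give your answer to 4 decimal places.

Propagate the distribution vector 3 transfers from Tier 2.
After 0 transfers: (0.0000, 1.0000, 0.0000)
After 1 transfer: (0.2500, 0.3000, 0.4500)
After 2 transfers: (0.1850, 0.3800, 0.4350)
After 3 transfers: (0.1815, 0.3745, 0.4440)
P(in Tier 2 after 3 transfers) = 0.3745

0.3745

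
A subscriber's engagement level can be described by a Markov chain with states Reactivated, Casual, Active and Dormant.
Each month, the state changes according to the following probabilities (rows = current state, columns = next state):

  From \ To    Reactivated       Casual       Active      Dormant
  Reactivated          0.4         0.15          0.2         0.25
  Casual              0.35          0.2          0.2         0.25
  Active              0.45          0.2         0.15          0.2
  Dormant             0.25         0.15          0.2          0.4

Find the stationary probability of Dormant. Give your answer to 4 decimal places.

Let the stationary distribution be π with π = πP and π_1 + π_2 + π_3 + π_4 = 1.
π_1 = 0.4·π_1 + 0.35·π_2 + 0.45·π_3 + 0.25·π_4
π_2 = 0.15·π_1 + 0.2·π_2 + 0.2·π_3 + 0.15·π_4
π_3 = 0.2·π_1 + 0.2·π_2 + 0.15·π_3 + 0.2·π_4
Solving with the normalization constraint gives π = (0.3587, 0.1679, 0.1905, 0.2829).
So the stationary probability of Dormant is 0.2829.

0.2829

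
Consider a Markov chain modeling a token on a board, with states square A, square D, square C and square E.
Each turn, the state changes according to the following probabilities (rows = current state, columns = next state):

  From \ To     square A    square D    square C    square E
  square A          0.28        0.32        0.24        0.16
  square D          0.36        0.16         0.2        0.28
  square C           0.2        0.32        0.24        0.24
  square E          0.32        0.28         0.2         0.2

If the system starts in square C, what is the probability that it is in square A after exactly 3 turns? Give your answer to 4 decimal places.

Propagate the distribution vector 3 turns from square C.
After 0 turns: (0.0000, 0.0000, 1.0000, 0.0000)
After 1 turn: (0.2000, 0.3200, 0.2400, 0.2400)
After 2 turns: (0.2960, 0.2592, 0.2176, 0.2272)
After 3 turns: (0.2924, 0.2694, 0.2205, 0.2176)
P(in square A after 3 turns) = 0.2924

0.2924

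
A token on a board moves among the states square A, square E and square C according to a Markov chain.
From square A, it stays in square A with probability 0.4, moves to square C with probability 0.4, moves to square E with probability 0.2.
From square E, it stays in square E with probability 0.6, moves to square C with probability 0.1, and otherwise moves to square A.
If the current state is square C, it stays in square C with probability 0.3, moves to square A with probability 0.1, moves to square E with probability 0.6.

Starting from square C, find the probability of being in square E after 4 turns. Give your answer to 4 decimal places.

Propagate the distribution vector 4 turns from square C.
After 0 turns: (0.0000, 0.0000, 1.0000)
After 1 turn: (0.1000, 0.6000, 0.3000)
After 2 turns: (0.2500, 0.5600, 0.1900)
After 3 turns: (0.2870, 0.5000, 0.2130)
After 4 turns: (0.2861, 0.4852, 0.2287)
P(in square E after 4 turns) = 0.4852

0.4852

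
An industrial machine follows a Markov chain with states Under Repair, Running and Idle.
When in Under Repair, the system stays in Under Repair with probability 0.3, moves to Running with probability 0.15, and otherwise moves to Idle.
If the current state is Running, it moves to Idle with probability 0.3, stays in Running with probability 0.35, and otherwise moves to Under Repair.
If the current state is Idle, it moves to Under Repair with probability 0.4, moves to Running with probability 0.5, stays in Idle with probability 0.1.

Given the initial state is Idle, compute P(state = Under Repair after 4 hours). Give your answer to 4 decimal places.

0.3478

Propagate the distribution vector 4 hours from Idle.
After 0 hours: (0.0000, 0.0000, 1.0000)
After 1 hour: (0.4000, 0.5000, 0.1000)
After 2 hours: (0.3350, 0.2850, 0.3800)
After 3 hours: (0.3523, 0.3400, 0.3078)
After 4 hours: (0.3478, 0.3257, 0.3265)
P(in Under Repair after 4 hours) = 0.3478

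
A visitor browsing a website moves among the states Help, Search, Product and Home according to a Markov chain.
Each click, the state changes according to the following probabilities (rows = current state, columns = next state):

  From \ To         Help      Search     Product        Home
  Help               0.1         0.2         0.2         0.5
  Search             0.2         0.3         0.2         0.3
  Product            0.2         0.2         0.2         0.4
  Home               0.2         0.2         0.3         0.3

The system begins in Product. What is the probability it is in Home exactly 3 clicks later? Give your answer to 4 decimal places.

Propagate the distribution vector 3 clicks from Product.
After 0 clicks: (0.0000, 0.0000, 1.0000, 0.0000)
After 1 click: (0.2000, 0.2000, 0.2000, 0.4000)
After 2 clicks: (0.1800, 0.2200, 0.2400, 0.3600)
After 3 clicks: (0.1820, 0.2220, 0.2360, 0.3600)
P(in Home after 3 clicks) = 0.3600

0.3600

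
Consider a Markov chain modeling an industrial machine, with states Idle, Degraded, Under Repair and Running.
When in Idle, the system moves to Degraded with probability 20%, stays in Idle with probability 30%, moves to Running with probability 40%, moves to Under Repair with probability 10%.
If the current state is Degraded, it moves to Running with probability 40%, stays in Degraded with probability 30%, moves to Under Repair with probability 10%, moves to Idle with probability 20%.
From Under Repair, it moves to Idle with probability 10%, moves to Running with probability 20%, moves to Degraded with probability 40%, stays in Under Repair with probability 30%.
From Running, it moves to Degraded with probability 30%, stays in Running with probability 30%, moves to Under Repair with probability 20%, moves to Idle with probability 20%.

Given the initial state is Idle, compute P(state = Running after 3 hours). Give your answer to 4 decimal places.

0.3340

Propagate the distribution vector 3 hours from Idle.
After 0 hours: (1.0000, 0.0000, 0.0000, 0.0000)
After 1 hour: (0.3000, 0.2000, 0.1000, 0.4000)
After 2 hours: (0.2200, 0.2800, 0.1600, 0.3400)
After 3 hours: (0.2060, 0.2940, 0.1660, 0.3340)
P(in Running after 3 hours) = 0.3340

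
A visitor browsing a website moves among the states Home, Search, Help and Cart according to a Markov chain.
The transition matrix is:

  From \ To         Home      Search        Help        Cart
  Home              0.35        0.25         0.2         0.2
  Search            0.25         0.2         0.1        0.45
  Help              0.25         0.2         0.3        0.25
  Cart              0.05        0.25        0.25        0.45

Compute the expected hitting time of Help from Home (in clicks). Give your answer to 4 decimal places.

Let t(s) be the expected number of clicks to first reach Help from state s, with t(Help) = 0. Conditioning on the first click:
t(Home) = 1 + 0.35·t(Home) + 0.25·t(Search) + 0.2·t(Cart)
t(Search) = 1 + 0.25·t(Home) + 0.2·t(Search) + 0.45·t(Cart)
t(Cart) = 1 + 0.05·t(Home) + 0.25·t(Search) + 0.45·t(Cart)
Solving: t(Home) = 5.1682, t(Search) = 5.5783, t(Cart) = 4.8236.
Expected clicks from Home to Help: 5.1682.

5.1682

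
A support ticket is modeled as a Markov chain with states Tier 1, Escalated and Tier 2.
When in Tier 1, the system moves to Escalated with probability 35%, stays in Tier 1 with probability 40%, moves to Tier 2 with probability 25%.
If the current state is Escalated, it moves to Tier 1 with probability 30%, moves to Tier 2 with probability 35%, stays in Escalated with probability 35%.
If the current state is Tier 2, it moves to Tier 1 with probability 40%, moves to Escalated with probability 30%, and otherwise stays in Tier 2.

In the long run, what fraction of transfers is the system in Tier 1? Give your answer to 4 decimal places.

Let the stationary distribution be π with π = πP and π_1 + π_2 + π_3 = 1.
π_1 = 0.4·π_1 + 0.3·π_2 + 0.4·π_3
π_2 = 0.35·π_1 + 0.35·π_2 + 0.3·π_3
Solving with the normalization constraint gives π = (0.3665, 0.3351, 0.2984).
So the stationary probability of Tier 1 is 0.3665.

0.3665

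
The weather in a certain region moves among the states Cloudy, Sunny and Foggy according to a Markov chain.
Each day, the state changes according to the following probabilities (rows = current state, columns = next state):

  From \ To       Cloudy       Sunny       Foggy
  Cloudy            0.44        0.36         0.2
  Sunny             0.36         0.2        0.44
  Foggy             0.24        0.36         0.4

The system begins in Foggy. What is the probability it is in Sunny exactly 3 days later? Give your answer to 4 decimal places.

0.3116

Propagate the distribution vector 3 days from Foggy.
After 0 days: (0.0000, 0.0000, 1.0000)
After 1 day: (0.2400, 0.3600, 0.4000)
After 2 days: (0.3312, 0.3024, 0.3664)
After 3 days: (0.3425, 0.3116, 0.3459)
P(in Sunny after 3 days) = 0.3116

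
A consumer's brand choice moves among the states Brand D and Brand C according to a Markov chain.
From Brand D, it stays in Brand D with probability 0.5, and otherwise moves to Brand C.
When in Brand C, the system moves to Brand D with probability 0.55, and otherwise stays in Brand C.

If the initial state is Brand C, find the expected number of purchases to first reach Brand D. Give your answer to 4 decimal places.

1.8182

Let t(s) be the expected number of purchases to first reach Brand D from state s, with t(Brand D) = 0. Conditioning on the first purchase:
t(Brand C) = 1 + 0.45·t(Brand C)
Solving: t(Brand C) = 1.8182.
Expected purchases from Brand C to Brand D: 1.8182.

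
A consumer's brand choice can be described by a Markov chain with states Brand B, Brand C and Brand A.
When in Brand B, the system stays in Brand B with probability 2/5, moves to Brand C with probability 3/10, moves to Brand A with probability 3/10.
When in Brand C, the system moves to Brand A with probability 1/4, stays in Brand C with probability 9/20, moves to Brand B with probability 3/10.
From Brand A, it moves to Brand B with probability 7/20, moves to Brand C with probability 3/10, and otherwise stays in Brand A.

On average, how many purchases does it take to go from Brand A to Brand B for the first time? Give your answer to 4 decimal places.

3.0088

Let t(s) be the expected number of purchases to first reach Brand B from state s, with t(Brand B) = 0. Conditioning on the first purchase:
t(Brand C) = 1 + 0.45·t(Brand C) + 0.25·t(Brand A)
t(Brand A) = 1 + 0.3·t(Brand C) + 0.35·t(Brand A)
Solving: t(Brand C) = 3.1858, t(Brand A) = 3.0088.
Expected purchases from Brand A to Brand B: 3.0088.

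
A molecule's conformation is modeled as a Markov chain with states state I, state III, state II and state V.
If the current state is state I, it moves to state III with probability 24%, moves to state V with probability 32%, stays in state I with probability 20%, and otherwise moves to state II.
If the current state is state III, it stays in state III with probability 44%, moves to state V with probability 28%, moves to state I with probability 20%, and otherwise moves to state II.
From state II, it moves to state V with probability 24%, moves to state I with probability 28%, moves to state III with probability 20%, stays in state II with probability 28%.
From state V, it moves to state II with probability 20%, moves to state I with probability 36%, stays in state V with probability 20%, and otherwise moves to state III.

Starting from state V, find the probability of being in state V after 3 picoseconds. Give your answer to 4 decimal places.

Propagate the distribution vector 3 picoseconds from state V.
After 0 picoseconds: (0.0000, 0.0000, 0.0000, 1.0000)
After 1 picosecond: (0.3600, 0.2400, 0.2000, 0.2000)
After 2 picoseconds: (0.2480, 0.2800, 0.2016, 0.2704)
After 3 picoseconds: (0.2594, 0.2879, 0.1924, 0.2602)
P(in state V after 3 picoseconds) = 0.2602

0.2602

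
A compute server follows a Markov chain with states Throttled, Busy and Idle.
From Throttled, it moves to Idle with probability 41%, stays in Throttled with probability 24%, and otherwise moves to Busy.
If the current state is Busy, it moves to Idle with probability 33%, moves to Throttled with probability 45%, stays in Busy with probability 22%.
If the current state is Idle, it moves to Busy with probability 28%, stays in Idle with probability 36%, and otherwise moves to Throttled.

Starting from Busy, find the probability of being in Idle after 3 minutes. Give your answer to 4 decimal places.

0.3673

Propagate the distribution vector 3 minutes from Busy.
After 0 minutes: (0.0000, 1.0000, 0.0000)
After 1 minute: (0.4500, 0.2200, 0.3300)
After 2 minutes: (0.3258, 0.2983, 0.3759)
After 3 minutes: (0.3478, 0.2849, 0.3673)
P(in Idle after 3 minutes) = 0.3673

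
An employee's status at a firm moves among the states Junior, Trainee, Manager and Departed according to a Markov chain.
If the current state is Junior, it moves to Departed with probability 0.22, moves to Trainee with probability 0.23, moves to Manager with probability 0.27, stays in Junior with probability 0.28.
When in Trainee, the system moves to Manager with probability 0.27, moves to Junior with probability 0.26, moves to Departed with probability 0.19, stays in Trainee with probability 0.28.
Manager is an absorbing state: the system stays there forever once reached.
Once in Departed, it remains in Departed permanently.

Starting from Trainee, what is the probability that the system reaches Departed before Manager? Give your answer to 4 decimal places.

Let h(s) be the probability of absorption at Departed starting from transient state s. Then h(Departed) = 1 and h(Manager) = 0. By first-step analysis:
h(Junior) = 0.28·h(Junior) + 0.23·h(Trainee) + 0.27·0 + 0.22·1
h(Trainee) = 0.26·h(Junior) + 0.28·h(Trainee) + 0.27·0 + 0.19·1
Solving: h(Junior) = 0.4407, h(Trainee) = 0.4230.
Starting from Trainee, the probability is 0.4230.

0.4230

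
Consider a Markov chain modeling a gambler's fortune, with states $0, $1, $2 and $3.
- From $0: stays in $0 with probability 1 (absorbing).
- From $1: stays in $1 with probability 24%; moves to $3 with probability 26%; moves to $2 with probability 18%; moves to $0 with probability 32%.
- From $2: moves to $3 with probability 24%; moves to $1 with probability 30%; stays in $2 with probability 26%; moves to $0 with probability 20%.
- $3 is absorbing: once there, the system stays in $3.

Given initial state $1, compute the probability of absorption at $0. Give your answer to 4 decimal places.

0.5366

Let h(s) be the probability of absorption at $0 starting from transient state s. Then h($0) = 1 and h($3) = 0. By first-step analysis:
h($1) = 0.32·1 + 0.24·h($1) + 0.18·h($2) + 0.26·0
h($2) = 0.2·1 + 0.3·h($1) + 0.26·h($2) + 0.24·0
Solving: h($1) = 0.5366, h($2) = 0.4878.
Starting from $1, the probability is 0.5366.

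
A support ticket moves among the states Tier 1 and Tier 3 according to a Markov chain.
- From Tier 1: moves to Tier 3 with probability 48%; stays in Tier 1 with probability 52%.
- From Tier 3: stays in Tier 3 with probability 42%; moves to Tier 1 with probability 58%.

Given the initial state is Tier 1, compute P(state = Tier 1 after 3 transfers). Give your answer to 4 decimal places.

Propagate the distribution vector 3 transfers from Tier 1.
After 0 transfers: (1.0000, 0.0000)
After 1 transfer: (0.5200, 0.4800)
After 2 transfers: (0.5488, 0.4512)
After 3 transfers: (0.5471, 0.4529)
P(in Tier 1 after 3 transfers) = 0.5471

0.5471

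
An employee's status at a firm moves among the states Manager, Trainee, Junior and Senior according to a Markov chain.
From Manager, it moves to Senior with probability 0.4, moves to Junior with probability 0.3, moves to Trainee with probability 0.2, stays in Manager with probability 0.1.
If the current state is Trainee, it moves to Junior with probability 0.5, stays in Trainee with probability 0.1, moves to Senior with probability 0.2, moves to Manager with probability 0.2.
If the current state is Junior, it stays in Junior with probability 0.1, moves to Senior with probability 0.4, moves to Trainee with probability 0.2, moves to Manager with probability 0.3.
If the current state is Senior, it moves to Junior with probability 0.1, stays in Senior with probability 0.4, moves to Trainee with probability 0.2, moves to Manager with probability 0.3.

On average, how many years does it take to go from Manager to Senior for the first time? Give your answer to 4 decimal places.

2.7500

Let t(s) be the expected number of years to first reach Senior from state s, with t(Senior) = 0. Conditioning on the first year:
t(Manager) = 1 + 0.1·t(Manager) + 0.2·t(Trainee) + 0.3·t(Junior)
t(Trainee) = 1 + 0.2·t(Manager) + 0.1·t(Trainee) + 0.5·t(Junior)
t(Junior) = 1 + 0.3·t(Manager) + 0.2·t(Trainee) + 0.1·t(Junior)
Solving: t(Manager) = 2.7500, t(Trainee) = 3.2500, t(Junior) = 2.7500.
Expected years from Manager to Senior: 2.7500.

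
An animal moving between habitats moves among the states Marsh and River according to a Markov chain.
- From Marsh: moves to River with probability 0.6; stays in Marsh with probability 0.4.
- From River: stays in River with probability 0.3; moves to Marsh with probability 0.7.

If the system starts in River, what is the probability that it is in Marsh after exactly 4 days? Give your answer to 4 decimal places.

Propagate the distribution vector 4 days from River.
After 0 days: (0.0000, 1.0000)
After 1 day: (0.7000, 0.3000)
After 2 days: (0.4900, 0.5100)
After 3 days: (0.5530, 0.4470)
After 4 days: (0.5341, 0.4659)
P(in Marsh after 4 days) = 0.5341

0.5341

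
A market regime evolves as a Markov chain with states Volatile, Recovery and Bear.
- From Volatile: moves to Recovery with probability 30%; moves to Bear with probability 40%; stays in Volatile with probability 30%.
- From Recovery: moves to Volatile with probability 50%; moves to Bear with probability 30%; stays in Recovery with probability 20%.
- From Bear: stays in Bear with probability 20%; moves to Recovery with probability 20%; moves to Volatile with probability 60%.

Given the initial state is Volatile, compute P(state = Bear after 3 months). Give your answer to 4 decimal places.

Propagate the distribution vector 3 months from Volatile.
After 0 months: (1.0000, 0.0000, 0.0000)
After 1 month: (0.3000, 0.3000, 0.4000)
After 2 months: (0.4800, 0.2300, 0.2900)
After 3 months: (0.4330, 0.2480, 0.3190)
P(in Bear after 3 months) = 0.3190

0.3190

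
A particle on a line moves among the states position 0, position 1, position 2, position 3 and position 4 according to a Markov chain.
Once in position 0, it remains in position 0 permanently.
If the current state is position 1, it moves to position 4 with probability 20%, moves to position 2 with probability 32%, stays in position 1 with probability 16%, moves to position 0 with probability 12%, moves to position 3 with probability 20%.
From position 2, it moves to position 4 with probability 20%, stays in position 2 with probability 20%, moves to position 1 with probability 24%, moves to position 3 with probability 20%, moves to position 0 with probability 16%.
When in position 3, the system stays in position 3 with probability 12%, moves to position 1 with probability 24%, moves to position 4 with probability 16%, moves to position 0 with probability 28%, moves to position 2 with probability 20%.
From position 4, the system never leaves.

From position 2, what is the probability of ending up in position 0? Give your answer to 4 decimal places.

0.4737

Let h(s) be the probability of absorption at position 0 starting from transient state s. Then h(position 0) = 1 and h(position 4) = 0. By first-step analysis:
h(position 1) = 0.12·1 + 0.16·h(position 1) + 0.32·h(position 2) + 0.2·h(position 3) + 0.2·0
h(position 2) = 0.16·1 + 0.24·h(position 1) + 0.2·h(position 2) + 0.2·h(position 3) + 0.2·0
h(position 3) = 0.28·1 + 0.24·h(position 1) + 0.2·h(position 2) + 0.12·h(position 3) + 0.16·0
Solving: h(position 1) = 0.4542, h(position 2) = 0.4737, h(position 3) = 0.5497.
Starting from position 2, the probability is 0.4737.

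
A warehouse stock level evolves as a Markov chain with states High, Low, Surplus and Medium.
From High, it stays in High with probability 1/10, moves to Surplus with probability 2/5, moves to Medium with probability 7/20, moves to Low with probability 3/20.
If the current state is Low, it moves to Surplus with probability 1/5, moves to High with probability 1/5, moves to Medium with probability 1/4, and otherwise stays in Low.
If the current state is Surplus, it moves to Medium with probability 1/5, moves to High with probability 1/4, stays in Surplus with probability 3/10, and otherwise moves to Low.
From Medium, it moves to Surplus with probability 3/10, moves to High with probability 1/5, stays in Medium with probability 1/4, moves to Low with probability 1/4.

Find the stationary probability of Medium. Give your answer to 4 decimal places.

0.2548

Let the stationary distribution be π with π = πP and π_1 + π_2 + π_3 + π_4 = 1.
π_1 = 0.1·π_1 + 0.2·π_2 + 0.25·π_3 + 0.2·π_4
π_2 = 0.15·π_1 + 0.35·π_2 + 0.25·π_3 + 0.25·π_4
π_3 = 0.4·π_1 + 0.2·π_2 + 0.3·π_3 + 0.3·π_4
Solving with the normalization constraint gives π = (0.1952, 0.2561, 0.2939, 0.2548).
So the stationary probability of Medium is 0.2548.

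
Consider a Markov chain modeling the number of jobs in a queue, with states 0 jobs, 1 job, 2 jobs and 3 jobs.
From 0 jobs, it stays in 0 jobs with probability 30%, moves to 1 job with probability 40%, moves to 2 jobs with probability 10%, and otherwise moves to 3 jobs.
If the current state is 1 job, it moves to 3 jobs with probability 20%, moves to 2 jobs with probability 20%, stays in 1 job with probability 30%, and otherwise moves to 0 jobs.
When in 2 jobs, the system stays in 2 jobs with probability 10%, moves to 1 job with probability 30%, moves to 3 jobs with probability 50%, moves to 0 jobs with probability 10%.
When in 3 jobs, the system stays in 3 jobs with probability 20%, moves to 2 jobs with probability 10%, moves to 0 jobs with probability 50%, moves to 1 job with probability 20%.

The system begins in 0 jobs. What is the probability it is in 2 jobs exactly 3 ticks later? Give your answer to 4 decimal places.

0.1310

Propagate the distribution vector 3 ticks from 0 jobs.
After 0 ticks: (1.0000, 0.0000, 0.0000, 0.0000)
After 1 tick: (0.3000, 0.4000, 0.1000, 0.2000)
After 2 ticks: (0.3200, 0.3100, 0.1400, 0.2300)
After 3 ticks: (0.3180, 0.3090, 0.1310, 0.2420)
P(in 2 jobs after 3 ticks) = 0.1310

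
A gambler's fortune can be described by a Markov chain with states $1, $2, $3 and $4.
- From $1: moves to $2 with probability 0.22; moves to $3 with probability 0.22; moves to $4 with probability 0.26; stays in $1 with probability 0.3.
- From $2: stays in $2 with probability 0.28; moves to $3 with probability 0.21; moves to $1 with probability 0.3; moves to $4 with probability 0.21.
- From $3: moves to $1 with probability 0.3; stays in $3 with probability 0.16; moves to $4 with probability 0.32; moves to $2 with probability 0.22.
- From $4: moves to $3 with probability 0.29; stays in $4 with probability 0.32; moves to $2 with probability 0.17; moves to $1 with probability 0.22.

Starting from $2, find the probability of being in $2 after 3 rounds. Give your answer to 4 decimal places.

Propagate the distribution vector 3 rounds from $2.
After 0 rounds: (0.0000, 1.0000, 0.0000, 0.0000)
After 1 round: (0.3000, 0.2800, 0.2100, 0.2100)
After 2 rounds: (0.2832, 0.2263, 0.2193, 0.2712)
After 3 rounds: (0.2783, 0.2200, 0.2236, 0.2781)
P(in $2 after 3 rounds) = 0.2200

0.2200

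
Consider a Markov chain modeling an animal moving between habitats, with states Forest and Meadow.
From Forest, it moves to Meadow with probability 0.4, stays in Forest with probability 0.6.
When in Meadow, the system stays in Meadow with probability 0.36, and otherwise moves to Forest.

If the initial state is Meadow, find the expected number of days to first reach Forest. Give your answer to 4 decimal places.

1.5625

Let t(s) be the expected number of days to first reach Forest from state s, with t(Forest) = 0. Conditioning on the first day:
t(Meadow) = 1 + 0.36·t(Meadow)
Solving: t(Meadow) = 1.5625.
Expected days from Meadow to Forest: 1.5625.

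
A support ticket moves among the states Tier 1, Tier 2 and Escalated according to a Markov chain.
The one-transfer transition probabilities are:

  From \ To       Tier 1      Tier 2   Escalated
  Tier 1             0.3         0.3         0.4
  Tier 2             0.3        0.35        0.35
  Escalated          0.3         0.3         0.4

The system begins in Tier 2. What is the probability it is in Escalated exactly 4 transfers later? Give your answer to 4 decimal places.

0.3842

Propagate the distribution vector 4 transfers from Tier 2.
After 0 transfers: (0.0000, 1.0000, 0.0000)
After 1 transfer: (0.3000, 0.3500, 0.3500)
After 2 transfers: (0.3000, 0.3175, 0.3825)
After 3 transfers: (0.3000, 0.3159, 0.3841)
After 4 transfers: (0.3000, 0.3158, 0.3842)
P(in Escalated after 4 transfers) = 0.3842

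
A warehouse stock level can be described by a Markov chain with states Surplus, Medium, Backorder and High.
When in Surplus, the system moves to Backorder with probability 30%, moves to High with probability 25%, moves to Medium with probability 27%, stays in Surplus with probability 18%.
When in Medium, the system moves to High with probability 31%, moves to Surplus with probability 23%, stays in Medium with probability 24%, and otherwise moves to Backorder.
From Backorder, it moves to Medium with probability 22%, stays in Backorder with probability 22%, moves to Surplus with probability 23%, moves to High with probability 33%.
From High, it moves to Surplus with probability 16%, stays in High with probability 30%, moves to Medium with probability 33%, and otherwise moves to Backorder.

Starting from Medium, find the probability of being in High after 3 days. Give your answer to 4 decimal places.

0.2999

Propagate the distribution vector 3 days from Medium.
After 0 days: (0.0000, 1.0000, 0.0000, 0.0000)
After 1 day: (0.2300, 0.2400, 0.2200, 0.3100)
After 2 days: (0.1968, 0.2704, 0.2353, 0.2975)
After 3 days: (0.1993, 0.2680, 0.2328, 0.2999)
P(in High after 3 days) = 0.2999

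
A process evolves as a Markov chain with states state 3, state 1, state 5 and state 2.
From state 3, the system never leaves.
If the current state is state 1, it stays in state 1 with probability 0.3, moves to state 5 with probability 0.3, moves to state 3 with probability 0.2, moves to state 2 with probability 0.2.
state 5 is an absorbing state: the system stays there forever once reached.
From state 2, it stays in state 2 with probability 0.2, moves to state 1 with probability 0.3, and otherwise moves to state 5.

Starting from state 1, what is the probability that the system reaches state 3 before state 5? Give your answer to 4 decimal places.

0.3200

Let h(s) be the probability of absorption at state 3 starting from transient state s. Then h(state 3) = 1 and h(state 5) = 0. By first-step analysis:
h(state 1) = 0.2·1 + 0.3·h(state 1) + 0.3·0 + 0.2·h(state 2)
h(state 2) = 0.3·h(state 1) + 0.5·0 + 0.2·h(state 2)
Solving: h(state 1) = 0.3200, h(state 2) = 0.1200.
Starting from state 1, the probability is 0.3200.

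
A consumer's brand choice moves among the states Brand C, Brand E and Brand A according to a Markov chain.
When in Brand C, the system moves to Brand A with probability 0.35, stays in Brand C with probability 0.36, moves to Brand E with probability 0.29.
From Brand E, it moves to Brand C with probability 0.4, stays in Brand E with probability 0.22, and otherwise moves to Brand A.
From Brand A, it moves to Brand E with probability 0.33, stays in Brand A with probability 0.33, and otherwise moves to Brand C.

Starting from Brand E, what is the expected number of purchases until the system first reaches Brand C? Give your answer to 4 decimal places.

Let t(s) be the expected number of purchases to first reach Brand C from state s, with t(Brand C) = 0. Conditioning on the first purchase:
t(Brand E) = 1 + 0.22·t(Brand E) + 0.38·t(Brand A)
t(Brand A) = 1 + 0.33·t(Brand E) + 0.33·t(Brand A)
Solving: t(Brand E) = 2.6435, t(Brand A) = 2.7946.
Expected purchases from Brand E to Brand C: 2.6435.

2.6435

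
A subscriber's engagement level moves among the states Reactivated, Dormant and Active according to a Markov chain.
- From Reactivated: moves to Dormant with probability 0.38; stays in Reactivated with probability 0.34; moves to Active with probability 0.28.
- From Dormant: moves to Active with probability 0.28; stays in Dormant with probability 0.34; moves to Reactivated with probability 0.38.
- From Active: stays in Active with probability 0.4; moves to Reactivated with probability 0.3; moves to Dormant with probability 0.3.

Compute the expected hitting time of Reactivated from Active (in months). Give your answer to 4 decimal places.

Let t(s) be the expected number of months to first reach Reactivated from state s, with t(Reactivated) = 0. Conditioning on the first month:
t(Dormant) = 1 + 0.34·t(Dormant) + 0.28·t(Active)
t(Active) = 1 + 0.3·t(Dormant) + 0.4·t(Active)
Solving: t(Dormant) = 2.8205, t(Active) = 3.0769.
Expected months from Active to Reactivated: 3.0769.

3.0769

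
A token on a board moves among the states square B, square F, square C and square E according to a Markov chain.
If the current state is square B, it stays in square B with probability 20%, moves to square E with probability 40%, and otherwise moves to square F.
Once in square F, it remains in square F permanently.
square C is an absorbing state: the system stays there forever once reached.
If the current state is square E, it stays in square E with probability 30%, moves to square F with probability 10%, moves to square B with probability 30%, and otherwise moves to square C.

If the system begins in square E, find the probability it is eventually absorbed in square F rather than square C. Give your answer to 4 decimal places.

0.4545

Let h(s) be the probability of absorption at square F starting from transient state s. Then h(square F) = 1 and h(square C) = 0. By first-step analysis:
h(square B) = 0.2·h(square B) + 0.4·1 + 0.4·h(square E)
h(square E) = 0.3·h(square B) + 0.1·1 + 0.3·0 + 0.3·h(square E)
Solving: h(square B) = 0.7273, h(square E) = 0.4545.
Starting from square E, the probability is 0.4545.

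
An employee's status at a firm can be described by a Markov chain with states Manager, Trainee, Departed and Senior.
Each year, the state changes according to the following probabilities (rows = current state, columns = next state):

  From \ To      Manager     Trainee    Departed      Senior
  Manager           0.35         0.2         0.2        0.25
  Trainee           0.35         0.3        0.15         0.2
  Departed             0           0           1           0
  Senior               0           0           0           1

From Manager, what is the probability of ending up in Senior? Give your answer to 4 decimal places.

0.5584

Let h(s) be the probability of absorption at Senior starting from transient state s. Then h(Senior) = 1 and h(Departed) = 0. By first-step analysis:
h(Manager) = 0.35·h(Manager) + 0.2·h(Trainee) + 0.2·0 + 0.25·1
h(Trainee) = 0.35·h(Manager) + 0.3·h(Trainee) + 0.15·0 + 0.2·1
Solving: h(Manager) = 0.5584, h(Trainee) = 0.5649.
Starting from Manager, the probability is 0.5584.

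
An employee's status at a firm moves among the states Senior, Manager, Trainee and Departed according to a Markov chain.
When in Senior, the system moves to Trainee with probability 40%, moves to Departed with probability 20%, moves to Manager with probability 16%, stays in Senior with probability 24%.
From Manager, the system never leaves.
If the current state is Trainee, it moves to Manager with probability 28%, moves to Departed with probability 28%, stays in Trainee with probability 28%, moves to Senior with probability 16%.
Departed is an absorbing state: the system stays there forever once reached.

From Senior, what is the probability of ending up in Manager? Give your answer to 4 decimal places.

0.4702

Let h(s) be the probability of absorption at Manager starting from transient state s. Then h(Manager) = 1 and h(Departed) = 0. By first-step analysis:
h(Senior) = 0.24·h(Senior) + 0.16·1 + 0.4·h(Trainee) + 0.2·0
h(Trainee) = 0.16·h(Senior) + 0.28·1 + 0.28·h(Trainee) + 0.28·0
Solving: h(Senior) = 0.4702, h(Trainee) = 0.4934.
Starting from Senior, the probability is 0.4702.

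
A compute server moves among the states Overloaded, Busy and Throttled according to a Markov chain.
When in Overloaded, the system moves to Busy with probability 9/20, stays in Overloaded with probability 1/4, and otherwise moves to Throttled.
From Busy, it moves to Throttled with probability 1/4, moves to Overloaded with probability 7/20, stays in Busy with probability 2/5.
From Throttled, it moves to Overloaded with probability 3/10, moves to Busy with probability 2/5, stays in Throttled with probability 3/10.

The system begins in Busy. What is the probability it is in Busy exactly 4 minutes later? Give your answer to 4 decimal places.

0.4153

Propagate the distribution vector 4 minutes from Busy.
After 0 minutes: (0.0000, 1.0000, 0.0000)
After 1 minute: (0.3500, 0.4000, 0.2500)
After 2 minutes: (0.3025, 0.4175, 0.2800)
After 3 minutes: (0.3058, 0.4151, 0.2791)
After 4 minutes: (0.3055, 0.4153, 0.2792)
P(in Busy after 4 minutes) = 0.4153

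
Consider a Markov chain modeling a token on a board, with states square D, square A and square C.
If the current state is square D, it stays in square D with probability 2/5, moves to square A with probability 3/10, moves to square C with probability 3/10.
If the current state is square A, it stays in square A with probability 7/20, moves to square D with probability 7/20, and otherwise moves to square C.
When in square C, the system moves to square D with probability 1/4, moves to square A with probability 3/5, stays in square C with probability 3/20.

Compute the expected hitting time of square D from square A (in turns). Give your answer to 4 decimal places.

Let t(s) be the expected number of turns to first reach square D from state s, with t(square D) = 0. Conditioning on the first turn:
t(square A) = 1 + 0.35·t(square A) + 0.3·t(square C)
t(square C) = 1 + 0.6·t(square A) + 0.15·t(square C)
Solving: t(square A) = 3.0872, t(square C) = 3.3557.
Expected turns from square A to square D: 3.0872.

3.0872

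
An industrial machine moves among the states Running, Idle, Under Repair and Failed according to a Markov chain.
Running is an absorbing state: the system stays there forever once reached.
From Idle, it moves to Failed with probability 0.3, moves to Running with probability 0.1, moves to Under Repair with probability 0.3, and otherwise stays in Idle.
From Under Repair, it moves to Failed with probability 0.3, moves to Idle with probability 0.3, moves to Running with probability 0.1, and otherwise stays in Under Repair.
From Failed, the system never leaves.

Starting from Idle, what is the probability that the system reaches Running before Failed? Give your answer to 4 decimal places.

0.2500

Let h(s) be the probability of absorption at Running starting from transient state s. Then h(Running) = 1 and h(Failed) = 0. By first-step analysis:
h(Idle) = 0.1·1 + 0.3·h(Idle) + 0.3·h(Under Repair) + 0.3·0
h(Under Repair) = 0.1·1 + 0.3·h(Idle) + 0.3·h(Under Repair) + 0.3·0
Solving: h(Idle) = 0.2500, h(Under Repair) = 0.2500.
Starting from Idle, the probability is 0.2500.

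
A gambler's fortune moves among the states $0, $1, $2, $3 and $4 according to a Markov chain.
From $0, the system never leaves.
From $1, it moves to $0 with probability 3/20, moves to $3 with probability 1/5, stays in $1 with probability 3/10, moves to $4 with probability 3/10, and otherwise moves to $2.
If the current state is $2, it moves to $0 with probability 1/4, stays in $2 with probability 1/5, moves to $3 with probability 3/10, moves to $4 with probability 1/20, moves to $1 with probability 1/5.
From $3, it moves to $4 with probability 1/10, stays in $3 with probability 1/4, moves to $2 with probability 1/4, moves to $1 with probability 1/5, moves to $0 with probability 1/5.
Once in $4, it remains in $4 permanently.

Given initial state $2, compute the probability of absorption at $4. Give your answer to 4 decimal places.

0.3563

Let h(s) be the probability of absorption at $4 starting from transient state s. Then h($4) = 1 and h($0) = 0. By first-step analysis:
h($1) = 0.15·0 + 0.3·h($1) + 0.05·h($2) + 0.2·h($3) + 0.3·1
h($2) = 0.25·0 + 0.2·h($1) + 0.2·h($2) + 0.3·h($3) + 0.05·1
h($3) = 0.2·0 + 0.2·h($1) + 0.25·h($2) + 0.25·h($3) + 0.1·1
Solving: h($1) = 0.5694, h($2) = 0.3563, h($3) = 0.4040.
Starting from $2, the probability is 0.3563.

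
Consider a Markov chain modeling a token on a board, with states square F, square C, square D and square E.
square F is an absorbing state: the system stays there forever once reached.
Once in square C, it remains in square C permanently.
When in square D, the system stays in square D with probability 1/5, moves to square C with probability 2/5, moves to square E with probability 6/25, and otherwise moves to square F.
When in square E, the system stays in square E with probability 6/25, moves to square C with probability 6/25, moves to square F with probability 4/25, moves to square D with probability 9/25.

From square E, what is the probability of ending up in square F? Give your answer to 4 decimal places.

0.3558

Let h(s) be the probability of absorption at square F starting from transient state s. Then h(square F) = 1 and h(square C) = 0. By first-step analysis:
h(square D) = 0.16·1 + 0.4·0 + 0.2·h(square D) + 0.24·h(square E)
h(square E) = 0.16·1 + 0.24·0 + 0.36·h(square D) + 0.24·h(square E)
Solving: h(square D) = 0.3067, h(square E) = 0.3558.
Starting from square E, the probability is 0.3558.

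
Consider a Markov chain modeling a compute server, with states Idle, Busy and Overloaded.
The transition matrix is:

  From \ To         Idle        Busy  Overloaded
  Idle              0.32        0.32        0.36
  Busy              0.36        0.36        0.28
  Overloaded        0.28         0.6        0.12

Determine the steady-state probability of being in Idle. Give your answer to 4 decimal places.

Let the stationary distribution be π with π = πP and π_1 + π_2 + π_3 = 1.
π_1 = 0.32·π_1 + 0.36·π_2 + 0.28·π_3
π_2 = 0.32·π_1 + 0.36·π_2 + 0.6·π_3
Solving with the normalization constraint gives π = (0.3259, 0.4103, 0.2639).
So the stationary probability of Idle is 0.3259.

0.3259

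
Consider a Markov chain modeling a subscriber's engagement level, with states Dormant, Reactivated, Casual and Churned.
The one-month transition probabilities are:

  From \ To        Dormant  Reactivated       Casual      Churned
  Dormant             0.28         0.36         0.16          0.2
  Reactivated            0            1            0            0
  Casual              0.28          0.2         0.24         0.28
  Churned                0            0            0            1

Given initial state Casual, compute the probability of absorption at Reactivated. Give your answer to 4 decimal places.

Let h(s) be the probability of absorption at Reactivated starting from transient state s. Then h(Reactivated) = 1 and h(Churned) = 0. By first-step analysis:
h(Dormant) = 0.28·h(Dormant) + 0.36·1 + 0.16·h(Casual) + 0.2·0
h(Casual) = 0.28·h(Dormant) + 0.2·1 + 0.24·h(Casual) + 0.28·0
Solving: h(Dormant) = 0.6083, h(Casual) = 0.4873.
Starting from Casual, the probability is 0.4873.

0.4873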